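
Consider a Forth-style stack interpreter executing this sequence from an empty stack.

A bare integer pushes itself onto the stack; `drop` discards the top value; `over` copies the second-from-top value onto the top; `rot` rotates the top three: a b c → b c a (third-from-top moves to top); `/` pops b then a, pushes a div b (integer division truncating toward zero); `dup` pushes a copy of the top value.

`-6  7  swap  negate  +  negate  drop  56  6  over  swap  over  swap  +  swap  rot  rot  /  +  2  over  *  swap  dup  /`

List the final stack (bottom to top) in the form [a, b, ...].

[112, 1]

-6     -> [-6]
7      -> [-6, 7]
swap   -> [7, -6]
negate -> [7, 6]
+      -> [13]
negate -> [-13]
drop   -> []
56     -> [56]
6      -> [56, 6]
over   -> [56, 6, 56]
swap   -> [56, 56, 6]
over   -> [56, 56, 6, 56]
swap   -> [56, 56, 56, 6]
+      -> [56, 56, 62]
swap   -> [56, 62, 56]
rot    -> [62, 56, 56]
rot    -> [56, 56, 62]
/      -> [56, 0]
+      -> [56]
2      -> [56, 2]
over   -> [56, 2, 56]
*      -> [56, 112]
swap   -> [112, 56]
dup    -> [112, 56, 56]
/      -> [112, 1]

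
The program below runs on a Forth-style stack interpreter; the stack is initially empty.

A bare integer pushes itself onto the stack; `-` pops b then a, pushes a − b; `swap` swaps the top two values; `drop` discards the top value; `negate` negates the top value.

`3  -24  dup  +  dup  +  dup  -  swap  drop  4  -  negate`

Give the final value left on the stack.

4

3      : [3]
-24    : [3, -24]
dup    : [3, -24, -24]
+      : [3, -48]
dup    : [3, -48, -48]
+      : [3, -96]
dup    : [3, -96, -96]
-      : [3, 0]
swap   : [0, 3]
drop   : [0]
4      : [0, 4]
-      : [-4]
negate : [4]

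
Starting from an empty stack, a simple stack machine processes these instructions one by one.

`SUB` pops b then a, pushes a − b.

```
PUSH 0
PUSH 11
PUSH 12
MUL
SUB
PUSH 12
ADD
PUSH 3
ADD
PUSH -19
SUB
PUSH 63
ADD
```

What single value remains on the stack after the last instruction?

-35

PUSH 0   -> [0]
PUSH 11  -> [0, 11]
PUSH 12  -> [0, 11, 12]
MUL      -> [0, 132]
SUB      -> [-132]
PUSH 12  -> [-132, 12]
ADD      -> [-120]
PUSH 3   -> [-120, 3]
ADD      -> [-117]
PUSH -19 -> [-117, -19]
SUB      -> [-98]
PUSH 63  -> [-98, 63]
ADD      -> [-35]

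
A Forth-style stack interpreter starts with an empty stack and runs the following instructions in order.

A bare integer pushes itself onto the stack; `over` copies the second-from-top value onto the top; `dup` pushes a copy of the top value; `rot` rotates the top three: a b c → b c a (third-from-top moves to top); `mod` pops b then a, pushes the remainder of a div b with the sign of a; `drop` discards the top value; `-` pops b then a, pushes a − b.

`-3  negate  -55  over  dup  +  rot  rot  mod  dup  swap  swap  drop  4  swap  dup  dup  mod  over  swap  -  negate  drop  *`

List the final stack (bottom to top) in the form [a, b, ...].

[6, 12]

-3     → -3
negate → 3
-55    → 3 -55
over   → 3 -55 3
dup    → 3 -55 3 3
+      → 3 -55 6
rot    → -55 6 3
rot    → 6 3 -55
mod    → 6 3
dup    → 6 3 3
swap   → 6 3 3
swap   → 6 3 3
drop   → 6 3
4      → 6 3 4
swap   → 6 4 3
dup    → 6 4 3 3
dup    → 6 4 3 3 3
mod    → 6 4 3 0
over   → 6 4 3 0 3
swap   → 6 4 3 3 0
-      → 6 4 3 3
negate → 6 4 3 -3
drop   → 6 4 3
*      → 6 12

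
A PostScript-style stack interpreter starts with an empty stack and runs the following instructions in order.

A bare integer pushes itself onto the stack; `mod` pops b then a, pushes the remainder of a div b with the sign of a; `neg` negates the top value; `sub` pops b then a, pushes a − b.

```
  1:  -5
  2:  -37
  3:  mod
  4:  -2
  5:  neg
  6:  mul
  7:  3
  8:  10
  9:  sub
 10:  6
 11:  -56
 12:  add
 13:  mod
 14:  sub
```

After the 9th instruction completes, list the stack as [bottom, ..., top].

[-10, -7]

-5  -> [-5]
-37 -> [-5, -37]
mod -> [-5]
-2  -> [-5, -2]
neg -> [-5, 2]
mul -> [-10]
3   -> [-10, 3]
10  -> [-10, 3, 10]
sub -> [-10, -7]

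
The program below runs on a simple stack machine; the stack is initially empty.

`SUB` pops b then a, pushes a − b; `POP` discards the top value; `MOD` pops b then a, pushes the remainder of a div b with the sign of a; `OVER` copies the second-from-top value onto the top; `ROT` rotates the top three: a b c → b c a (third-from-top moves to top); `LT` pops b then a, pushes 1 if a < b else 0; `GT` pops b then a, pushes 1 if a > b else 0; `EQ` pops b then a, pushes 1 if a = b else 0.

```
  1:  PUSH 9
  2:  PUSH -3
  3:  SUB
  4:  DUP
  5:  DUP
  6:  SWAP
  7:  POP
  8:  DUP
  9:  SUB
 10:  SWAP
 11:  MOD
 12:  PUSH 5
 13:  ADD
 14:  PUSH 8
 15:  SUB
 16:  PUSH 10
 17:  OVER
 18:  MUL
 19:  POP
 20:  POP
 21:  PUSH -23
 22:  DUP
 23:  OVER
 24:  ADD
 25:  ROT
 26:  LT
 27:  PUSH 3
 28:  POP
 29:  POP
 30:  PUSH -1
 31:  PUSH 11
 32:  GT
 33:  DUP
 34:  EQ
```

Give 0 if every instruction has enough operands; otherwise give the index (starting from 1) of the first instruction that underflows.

PUSH 9   -> [9]
PUSH -3  -> [9, -3]
SUB      -> [12]
DUP      -> [12, 12]
DUP      -> [12, 12, 12]
SWAP     -> [12, 12, 12]
POP      -> [12, 12]
DUP      -> [12, 12, 12]
SUB      -> [12, 0]
SWAP     -> [0, 12]
MOD      -> [0]
PUSH 5   -> [0, 5]
ADD      -> [5]
PUSH 8   -> [5, 8]
SUB      -> [-3]
PUSH 10  -> [-3, 10]
OVER     -> [-3, 10, -3]
MUL      -> [-3, -30]
POP      -> [-3]
POP      -> []
PUSH -23 -> [-23]
DUP      -> [-23, -23]
OVER     -> [-23, -23, -23]
ADD      -> [-23, -46]
ROT  — needs 3 operands, stack has 2 → underflow

25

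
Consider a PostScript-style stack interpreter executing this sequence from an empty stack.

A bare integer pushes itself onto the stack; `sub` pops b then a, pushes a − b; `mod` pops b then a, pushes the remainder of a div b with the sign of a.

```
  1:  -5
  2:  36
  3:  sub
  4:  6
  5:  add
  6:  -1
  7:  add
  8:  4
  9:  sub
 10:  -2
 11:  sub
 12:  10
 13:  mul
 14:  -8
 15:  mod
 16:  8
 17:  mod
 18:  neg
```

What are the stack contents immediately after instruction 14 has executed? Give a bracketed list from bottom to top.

[-380, -8]

-5  : [-5]
36  : [-5, 36]
sub : [-41]
6   : [-41, 6]
add : [-35]
-1  : [-35, -1]
add : [-36]
4   : [-36, 4]
sub : [-40]
-2  : [-40, -2]
sub : [-38]
10  : [-38, 10]
mul : [-380]
-8  : [-380, -8]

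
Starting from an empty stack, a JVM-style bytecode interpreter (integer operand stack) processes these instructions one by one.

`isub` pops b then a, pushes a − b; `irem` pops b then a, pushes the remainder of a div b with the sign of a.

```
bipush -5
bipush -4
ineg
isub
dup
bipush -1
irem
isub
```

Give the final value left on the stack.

bipush -5 -> [-5]
bipush -4 -> [-5, -4]
ineg      -> [-5, 4]
isub      -> [-9]
dup       -> [-9, -9]
bipush -1 -> [-9, -9, -1]
irem      -> [-9, 0]
isub      -> [-9]

-9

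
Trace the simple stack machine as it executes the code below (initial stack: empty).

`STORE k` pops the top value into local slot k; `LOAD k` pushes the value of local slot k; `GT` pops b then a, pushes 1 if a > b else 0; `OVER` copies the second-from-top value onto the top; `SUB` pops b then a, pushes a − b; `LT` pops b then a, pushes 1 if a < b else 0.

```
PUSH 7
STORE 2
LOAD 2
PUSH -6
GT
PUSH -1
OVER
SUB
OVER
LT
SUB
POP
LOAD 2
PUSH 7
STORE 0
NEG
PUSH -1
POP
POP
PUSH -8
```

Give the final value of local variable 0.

7

PUSH 7  : 7
STORE 2 : (empty)
LOAD 2  : 7
PUSH -6 : 7 -6
GT      : 1
PUSH -1 : 1 -1
OVER    : 1 -1 1
SUB     : 1 -2
OVER    : 1 -2 1
LT      : 1 1
SUB     : 0
POP     : (empty)
LOAD 2  : 7
PUSH 7  : 7 7
STORE 0 : 7
NEG     : -7
PUSH -1 : -7 -1
POP     : -7
POP     : (empty)
PUSH -8 : -8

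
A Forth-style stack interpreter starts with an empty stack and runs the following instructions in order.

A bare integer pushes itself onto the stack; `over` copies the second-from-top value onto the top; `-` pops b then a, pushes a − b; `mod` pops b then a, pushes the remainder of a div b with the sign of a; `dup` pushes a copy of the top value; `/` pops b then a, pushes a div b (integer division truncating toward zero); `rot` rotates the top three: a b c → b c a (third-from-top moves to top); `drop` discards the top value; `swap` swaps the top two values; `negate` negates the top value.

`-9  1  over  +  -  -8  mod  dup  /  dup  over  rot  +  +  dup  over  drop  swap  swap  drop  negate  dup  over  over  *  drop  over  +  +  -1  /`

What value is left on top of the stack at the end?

9

-9     -> [-9]
1      -> [-9, 1]
over   -> [-9, 1, -9]
+      -> [-9, -8]
-      -> [-1]
-8     -> [-1, -8]
mod    -> [-1]
dup    -> [-1, -1]
/      -> [1]
dup    -> [1, 1]
over   -> [1, 1, 1]
rot    -> [1, 1, 1]
+      -> [1, 2]
+      -> [3]
dup    -> [3, 3]
over   -> [3, 3, 3]
drop   -> [3, 3]
swap   -> [3, 3]
swap   -> [3, 3]
drop   -> [3]
negate -> [-3]
dup    -> [-3, -3]
over   -> [-3, -3, -3]
over   -> [-3, -3, -3, -3]
*      -> [-3, -3, 9]
drop   -> [-3, -3]
over   -> [-3, -3, -3]
+      -> [-3, -6]
+      -> [-9]
-1     -> [-9, -1]
/      -> [9]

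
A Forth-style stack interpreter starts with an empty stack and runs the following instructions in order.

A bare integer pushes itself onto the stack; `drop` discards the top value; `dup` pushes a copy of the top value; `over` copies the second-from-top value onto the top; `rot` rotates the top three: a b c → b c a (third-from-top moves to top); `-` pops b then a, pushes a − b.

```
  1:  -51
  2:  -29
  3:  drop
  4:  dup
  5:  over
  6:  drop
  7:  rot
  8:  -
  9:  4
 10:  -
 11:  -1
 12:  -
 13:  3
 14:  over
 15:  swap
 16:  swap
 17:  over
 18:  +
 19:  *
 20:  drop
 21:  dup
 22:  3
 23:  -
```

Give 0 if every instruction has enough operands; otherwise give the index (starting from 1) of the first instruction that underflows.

7

-51  : [-51]
-29  : [-51, -29]
drop : [-51]
dup  : [-51, -51]
over : [-51, -51, -51]
drop : [-51, -51]
rot  — needs 3 operands, stack has 2 → underflow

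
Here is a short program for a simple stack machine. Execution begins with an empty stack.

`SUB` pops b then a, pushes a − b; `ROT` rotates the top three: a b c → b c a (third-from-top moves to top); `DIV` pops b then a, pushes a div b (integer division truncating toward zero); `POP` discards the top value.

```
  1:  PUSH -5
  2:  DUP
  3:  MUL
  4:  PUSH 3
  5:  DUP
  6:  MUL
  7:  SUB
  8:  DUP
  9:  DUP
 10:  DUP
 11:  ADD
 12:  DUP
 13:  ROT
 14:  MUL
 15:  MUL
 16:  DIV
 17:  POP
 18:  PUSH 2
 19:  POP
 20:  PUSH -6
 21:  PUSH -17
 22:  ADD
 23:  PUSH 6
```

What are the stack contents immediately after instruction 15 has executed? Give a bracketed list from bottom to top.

PUSH -5 : [-5]
DUP     : [-5, -5]
MUL     : [25]
PUSH 3  : [25, 3]
DUP     : [25, 3, 3]
MUL     : [25, 9]
SUB     : [16]
DUP     : [16, 16]
DUP     : [16, 16, 16]
DUP     : [16, 16, 16, 16]
ADD     : [16, 16, 32]
DUP     : [16, 16, 32, 32]
ROT     : [16, 32, 32, 16]
MUL     : [16, 32, 512]
MUL     : [16, 16384]

[16, 16384]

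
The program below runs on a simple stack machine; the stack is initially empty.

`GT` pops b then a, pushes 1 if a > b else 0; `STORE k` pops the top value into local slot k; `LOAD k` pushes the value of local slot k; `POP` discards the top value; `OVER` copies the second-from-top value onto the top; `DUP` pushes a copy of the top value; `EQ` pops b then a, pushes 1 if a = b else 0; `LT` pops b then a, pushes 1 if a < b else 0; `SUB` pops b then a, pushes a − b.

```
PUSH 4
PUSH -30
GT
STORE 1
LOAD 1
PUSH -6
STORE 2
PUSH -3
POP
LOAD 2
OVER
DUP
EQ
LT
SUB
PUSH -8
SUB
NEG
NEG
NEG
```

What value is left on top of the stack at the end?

PUSH 4   → [4]
PUSH -30 → [4, -30]
GT       → [1]
STORE 1  → []
LOAD 1   → [1]
PUSH -6  → [1, -6]
STORE 2  → [1]
PUSH -3  → [1, -3]
POP      → [1]
LOAD 2   → [1, -6]
OVER     → [1, -6, 1]
DUP      → [1, -6, 1, 1]
EQ       → [1, -6, 1]
LT       → [1, 1]
SUB      → [0]
PUSH -8  → [0, -8]
SUB      → [8]
NEG      → [-8]
NEG      → [8]
NEG      → [-8]

-8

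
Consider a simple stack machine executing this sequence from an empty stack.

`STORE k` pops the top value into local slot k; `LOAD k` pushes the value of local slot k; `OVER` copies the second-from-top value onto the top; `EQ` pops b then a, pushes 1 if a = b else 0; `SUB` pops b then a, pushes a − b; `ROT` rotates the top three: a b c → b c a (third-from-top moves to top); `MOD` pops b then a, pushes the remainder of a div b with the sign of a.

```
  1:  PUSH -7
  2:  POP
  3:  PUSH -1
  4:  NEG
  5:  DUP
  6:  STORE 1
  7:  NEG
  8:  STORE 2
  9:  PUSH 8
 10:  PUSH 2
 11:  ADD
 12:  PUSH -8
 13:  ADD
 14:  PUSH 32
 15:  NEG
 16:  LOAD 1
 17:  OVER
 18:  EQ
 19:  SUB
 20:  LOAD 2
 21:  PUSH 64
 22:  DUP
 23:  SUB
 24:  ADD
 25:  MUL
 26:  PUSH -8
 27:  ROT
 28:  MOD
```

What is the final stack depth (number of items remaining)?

2

PUSH -7 -> -7
POP     -> (empty)
PUSH -1 -> -1
NEG     -> 1
DUP     -> 1 1
STORE 1 -> 1
NEG     -> -1
STORE 2 -> (empty)
PUSH 8  -> 8
PUSH 2  -> 8 2
ADD     -> 10
PUSH -8 -> 10 -8
ADD     -> 2
PUSH 32 -> 2 32
NEG     -> 2 -32
LOAD 1  -> 2 -32 1
OVER    -> 2 -32 1 -32
EQ      -> 2 -32 0
SUB     -> 2 -32
LOAD 2  -> 2 -32 -1
PUSH 64 -> 2 -32 -1 64
DUP     -> 2 -32 -1 64 64
SUB     -> 2 -32 -1 0
ADD     -> 2 -32 -1
MUL     -> 2 32
PUSH -8 -> 2 32 -8
ROT     -> 32 -8 2
MOD     -> 32 0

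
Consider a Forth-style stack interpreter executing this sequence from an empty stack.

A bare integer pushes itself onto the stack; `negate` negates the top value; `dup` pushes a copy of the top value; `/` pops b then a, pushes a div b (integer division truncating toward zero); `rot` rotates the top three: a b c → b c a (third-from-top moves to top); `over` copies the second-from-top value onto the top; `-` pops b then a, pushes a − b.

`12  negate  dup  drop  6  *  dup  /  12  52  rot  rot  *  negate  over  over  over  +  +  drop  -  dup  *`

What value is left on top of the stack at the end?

12     -> 12
negate -> -12
dup    -> -12 -12
drop   -> -12
6      -> -12 6
*      -> -72
dup    -> -72 -72
/      -> 1
12     -> 1 12
52     -> 1 12 52
rot    -> 12 52 1
rot    -> 52 1 12
*      -> 52 12
negate -> 52 -12
over   -> 52 -12 52
over   -> 52 -12 52 -12
over   -> 52 -12 52 -12 52
+      -> 52 -12 52 40
+      -> 52 -12 92
drop   -> 52 -12
-      -> 64
dup    -> 64 64
*      -> 4096

4096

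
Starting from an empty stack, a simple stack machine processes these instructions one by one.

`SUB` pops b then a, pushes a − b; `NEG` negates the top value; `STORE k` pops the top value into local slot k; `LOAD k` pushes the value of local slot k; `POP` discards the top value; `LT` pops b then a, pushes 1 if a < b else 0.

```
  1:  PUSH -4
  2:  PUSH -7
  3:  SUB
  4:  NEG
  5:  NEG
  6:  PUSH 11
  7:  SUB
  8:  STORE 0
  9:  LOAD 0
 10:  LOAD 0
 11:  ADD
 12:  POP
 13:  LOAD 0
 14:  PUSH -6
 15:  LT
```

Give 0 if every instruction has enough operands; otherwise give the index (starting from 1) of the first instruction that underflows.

0

PUSH -4  [-4]
PUSH -7  [-4, -7]
SUB      [3]
NEG      [-3]
NEG      [3]
PUSH 11  [3, 11]
SUB      [-8]
STORE 0  []
LOAD 0   [-8]
LOAD 0   [-8, -8]
ADD      [-16]
POP      []
LOAD 0   [-8]
PUSH -6  [-8, -6]
LT       [1]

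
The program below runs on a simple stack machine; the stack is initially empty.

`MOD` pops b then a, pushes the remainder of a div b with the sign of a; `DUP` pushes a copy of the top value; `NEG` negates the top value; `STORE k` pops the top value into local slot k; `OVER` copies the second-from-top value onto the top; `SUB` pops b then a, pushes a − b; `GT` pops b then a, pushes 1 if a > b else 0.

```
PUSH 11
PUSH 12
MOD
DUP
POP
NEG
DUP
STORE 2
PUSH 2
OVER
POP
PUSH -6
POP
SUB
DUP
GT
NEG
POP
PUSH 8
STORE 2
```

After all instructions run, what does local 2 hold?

8

PUSH 11 → [11]
PUSH 12 → [11, 12]
MOD     → [11]
DUP     → [11, 11]
POP     → [11]
NEG     → [-11]
DUP     → [-11, -11]
STORE 2 → [-11]
PUSH 2  → [-11, 2]
OVER    → [-11, 2, -11]
POP     → [-11, 2]
PUSH -6 → [-11, 2, -6]
POP     → [-11, 2]
SUB     → [-13]
DUP     → [-13, -13]
GT      → [0]
NEG     → [0]
POP     → []
PUSH 8  → [8]
STORE 2 → []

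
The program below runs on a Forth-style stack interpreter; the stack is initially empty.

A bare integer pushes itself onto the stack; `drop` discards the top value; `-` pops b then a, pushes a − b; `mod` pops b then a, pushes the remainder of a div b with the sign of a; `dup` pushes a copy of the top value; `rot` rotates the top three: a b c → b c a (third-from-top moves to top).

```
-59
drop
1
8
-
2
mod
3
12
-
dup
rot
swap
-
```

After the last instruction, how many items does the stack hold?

-59  -> -59
drop -> (empty)
1    -> 1
8    -> 1 8
-    -> -7
2    -> -7 2
mod  -> -1
3    -> -1 3
12   -> -1 3 12
-    -> -1 -9
dup  -> -1 -9 -9
rot  -> -9 -9 -1
swap -> -9 -1 -9
-    -> -9 8

2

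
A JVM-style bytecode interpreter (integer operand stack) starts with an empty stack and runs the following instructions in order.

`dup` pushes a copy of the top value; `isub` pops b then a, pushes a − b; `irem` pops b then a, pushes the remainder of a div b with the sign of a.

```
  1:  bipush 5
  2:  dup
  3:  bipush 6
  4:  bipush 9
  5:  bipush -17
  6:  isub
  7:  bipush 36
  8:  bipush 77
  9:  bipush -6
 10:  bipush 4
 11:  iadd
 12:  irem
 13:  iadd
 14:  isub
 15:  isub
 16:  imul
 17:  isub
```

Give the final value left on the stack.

bipush 5   -> [5]
dup        -> [5, 5]
bipush 6   -> [5, 5, 6]
bipush 9   -> [5, 5, 6, 9]
bipush -17 -> [5, 5, 6, 9, -17]
isub       -> [5, 5, 6, 26]
bipush 36  -> [5, 5, 6, 26, 36]
bipush 77  -> [5, 5, 6, 26, 36, 77]
bipush -6  -> [5, 5, 6, 26, 36, 77, -6]
bipush 4   -> [5, 5, 6, 26, 36, 77, -6, 4]
iadd       -> [5, 5, 6, 26, 36, 77, -2]
irem       -> [5, 5, 6, 26, 36, 1]
iadd       -> [5, 5, 6, 26, 37]
isub       -> [5, 5, 6, -11]
isub       -> [5, 5, 17]
imul       -> [5, 85]
isub       -> [-80]

-80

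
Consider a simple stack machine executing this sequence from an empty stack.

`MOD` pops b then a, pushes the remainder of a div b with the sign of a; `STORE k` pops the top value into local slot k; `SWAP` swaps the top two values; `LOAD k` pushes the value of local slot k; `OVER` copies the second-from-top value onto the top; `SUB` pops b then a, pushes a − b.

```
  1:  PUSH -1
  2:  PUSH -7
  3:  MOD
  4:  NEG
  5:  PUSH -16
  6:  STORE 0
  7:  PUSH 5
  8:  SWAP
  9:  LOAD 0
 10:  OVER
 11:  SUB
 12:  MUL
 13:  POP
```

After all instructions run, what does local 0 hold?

-16

PUSH -1   [-1]
PUSH -7   [-1, -7]
MOD       [-1]
NEG       [1]
PUSH -16  [1, -16]
STORE 0   [1]
PUSH 5    [1, 5]
SWAP      [5, 1]
LOAD 0    [5, 1, -16]
OVER      [5, 1, -16, 1]
SUB       [5, 1, -17]
MUL       [5, -17]
POP       [5]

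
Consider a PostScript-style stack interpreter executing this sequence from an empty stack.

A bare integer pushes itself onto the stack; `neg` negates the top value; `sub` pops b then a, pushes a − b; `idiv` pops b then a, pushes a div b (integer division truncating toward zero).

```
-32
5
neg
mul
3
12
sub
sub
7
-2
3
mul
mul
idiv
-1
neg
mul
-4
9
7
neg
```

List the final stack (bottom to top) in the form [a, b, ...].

-32  → [-32]
5    → [-32, 5]
neg  → [-32, -5]
mul  → [160]
3    → [160, 3]
12   → [160, 3, 12]
sub  → [160, -9]
sub  → [169]
7    → [169, 7]
-2   → [169, 7, -2]
3    → [169, 7, -2, 3]
mul  → [169, 7, -6]
mul  → [169, -42]
idiv → [-4]
-1   → [-4, -1]
neg  → [-4, 1]
mul  → [-4]
-4   → [-4, -4]
9    → [-4, -4, 9]
7    → [-4, -4, 9, 7]
neg  → [-4, -4, 9, -7]

[-4, -4, 9, -7]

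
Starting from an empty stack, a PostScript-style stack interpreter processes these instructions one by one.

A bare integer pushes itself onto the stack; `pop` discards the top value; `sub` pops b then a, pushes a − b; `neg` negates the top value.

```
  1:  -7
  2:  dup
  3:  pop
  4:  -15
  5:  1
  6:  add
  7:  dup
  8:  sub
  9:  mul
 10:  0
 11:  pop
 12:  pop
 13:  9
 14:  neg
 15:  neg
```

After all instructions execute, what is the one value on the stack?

9

-7  -> [-7]
dup -> [-7, -7]
pop -> [-7]
-15 -> [-7, -15]
1   -> [-7, -15, 1]
add -> [-7, -14]
dup -> [-7, -14, -14]
sub -> [-7, 0]
mul -> [0]
0   -> [0, 0]
pop -> [0]
pop -> []
9   -> [9]
neg -> [-9]
neg -> [9]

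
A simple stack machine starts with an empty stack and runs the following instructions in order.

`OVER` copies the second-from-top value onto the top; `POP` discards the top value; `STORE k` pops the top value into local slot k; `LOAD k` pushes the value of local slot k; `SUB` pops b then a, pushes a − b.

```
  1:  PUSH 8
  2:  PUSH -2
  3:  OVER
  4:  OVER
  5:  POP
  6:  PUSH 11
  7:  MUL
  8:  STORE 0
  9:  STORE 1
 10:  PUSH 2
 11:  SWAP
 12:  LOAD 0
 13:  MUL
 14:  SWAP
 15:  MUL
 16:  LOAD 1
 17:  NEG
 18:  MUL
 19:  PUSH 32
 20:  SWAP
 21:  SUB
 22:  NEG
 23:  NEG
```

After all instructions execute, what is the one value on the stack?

-2784

PUSH 8  : [8]
PUSH -2 : [8, -2]
OVER    : [8, -2, 8]
OVER    : [8, -2, 8, -2]
POP     : [8, -2, 8]
PUSH 11 : [8, -2, 8, 11]
MUL     : [8, -2, 88]
STORE 0 : [8, -2]
STORE 1 : [8]
PUSH 2  : [8, 2]
SWAP    : [2, 8]
LOAD 0  : [2, 8, 88]
MUL     : [2, 704]
SWAP    : [704, 2]
MUL     : [1408]
LOAD 1  : [1408, -2]
NEG     : [1408, 2]
MUL     : [2816]
PUSH 32 : [2816, 32]
SWAP    : [32, 2816]
SUB     : [-2784]
NEG     : [2784]
NEG     : [-2784]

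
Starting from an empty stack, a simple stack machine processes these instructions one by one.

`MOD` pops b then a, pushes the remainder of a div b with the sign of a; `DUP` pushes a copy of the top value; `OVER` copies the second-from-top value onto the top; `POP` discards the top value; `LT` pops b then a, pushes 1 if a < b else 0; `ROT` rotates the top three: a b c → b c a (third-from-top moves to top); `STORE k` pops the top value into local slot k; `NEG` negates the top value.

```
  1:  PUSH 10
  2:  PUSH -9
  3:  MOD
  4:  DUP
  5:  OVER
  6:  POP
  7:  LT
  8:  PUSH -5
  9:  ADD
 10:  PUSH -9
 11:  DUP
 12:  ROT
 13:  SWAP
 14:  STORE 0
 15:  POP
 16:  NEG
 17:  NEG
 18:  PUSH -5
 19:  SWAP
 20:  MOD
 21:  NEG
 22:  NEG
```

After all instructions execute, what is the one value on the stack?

PUSH 10 → 10
PUSH -9 → 10 -9
MOD     → 1
DUP     → 1 1
OVER    → 1 1 1
POP     → 1 1
LT      → 0
PUSH -5 → 0 -5
ADD     → -5
PUSH -9 → -5 -9
DUP     → -5 -9 -9
ROT     → -9 -9 -5
SWAP    → -9 -5 -9
STORE 0 → -9 -5
POP     → -9
NEG     → 9
NEG     → -9
PUSH -5 → -9 -5
SWAP    → -5 -9
MOD     → -5
NEG     → 5
NEG     → -5

-5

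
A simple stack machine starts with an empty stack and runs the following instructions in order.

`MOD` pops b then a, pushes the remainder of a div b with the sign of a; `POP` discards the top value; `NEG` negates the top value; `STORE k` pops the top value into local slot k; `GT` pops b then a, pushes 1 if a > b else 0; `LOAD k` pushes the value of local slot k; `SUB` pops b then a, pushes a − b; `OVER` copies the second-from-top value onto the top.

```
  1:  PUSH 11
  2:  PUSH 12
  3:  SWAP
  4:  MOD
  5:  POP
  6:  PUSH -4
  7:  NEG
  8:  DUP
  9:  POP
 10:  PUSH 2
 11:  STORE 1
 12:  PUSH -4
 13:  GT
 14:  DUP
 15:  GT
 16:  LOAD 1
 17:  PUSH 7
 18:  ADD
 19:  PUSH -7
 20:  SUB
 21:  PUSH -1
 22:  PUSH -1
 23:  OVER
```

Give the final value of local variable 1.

PUSH 11 → [11]
PUSH 12 → [11, 12]
SWAP    → [12, 11]
MOD     → [1]
POP     → []
PUSH -4 → [-4]
NEG     → [4]
DUP     → [4, 4]
POP     → [4]
PUSH 2  → [4, 2]
STORE 1 → [4]
PUSH -4 → [4, -4]
GT      → [1]
DUP     → [1, 1]
GT      → [0]
LOAD 1  → [0, 2]
PUSH 7  → [0, 2, 7]
ADD     → [0, 9]
PUSH -7 → [0, 9, -7]
SUB     → [0, 16]
PUSH -1 → [0, 16, -1]
PUSH -1 → [0, 16, -1, -1]
OVER    → [0, 16, -1, -1, -1]

2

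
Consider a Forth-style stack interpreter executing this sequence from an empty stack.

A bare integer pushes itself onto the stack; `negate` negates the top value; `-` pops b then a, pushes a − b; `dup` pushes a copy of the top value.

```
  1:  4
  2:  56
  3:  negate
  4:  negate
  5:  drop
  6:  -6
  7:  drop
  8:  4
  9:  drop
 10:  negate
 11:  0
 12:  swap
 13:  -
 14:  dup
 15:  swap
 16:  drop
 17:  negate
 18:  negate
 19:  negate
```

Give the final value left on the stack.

-4

4      : [4]
56     : [4, 56]
negate : [4, -56]
negate : [4, 56]
drop   : [4]
-6     : [4, -6]
drop   : [4]
4      : [4, 4]
drop   : [4]
negate : [-4]
0      : [-4, 0]
swap   : [0, -4]
-      : [4]
dup    : [4, 4]
swap   : [4, 4]
drop   : [4]
negate : [-4]
negate : [4]
negate : [-4]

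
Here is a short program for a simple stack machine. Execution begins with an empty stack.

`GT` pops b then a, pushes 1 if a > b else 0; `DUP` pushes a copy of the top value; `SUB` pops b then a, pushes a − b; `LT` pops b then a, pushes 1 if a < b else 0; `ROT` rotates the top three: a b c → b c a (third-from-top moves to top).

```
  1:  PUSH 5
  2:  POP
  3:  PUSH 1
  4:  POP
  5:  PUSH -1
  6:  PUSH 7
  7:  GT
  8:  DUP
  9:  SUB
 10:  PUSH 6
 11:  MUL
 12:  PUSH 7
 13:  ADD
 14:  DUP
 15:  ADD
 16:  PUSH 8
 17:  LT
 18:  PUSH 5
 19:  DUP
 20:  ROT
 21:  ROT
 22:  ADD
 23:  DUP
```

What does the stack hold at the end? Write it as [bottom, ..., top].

PUSH 5   5
POP      (empty)
PUSH 1   1
POP      (empty)
PUSH -1  -1
PUSH 7   -1 7
GT       0
DUP      0 0
SUB      0
PUSH 6   0 6
MUL      0
PUSH 7   0 7
ADD      7
DUP      7 7
ADD      14
PUSH 8   14 8
LT       0
PUSH 5   0 5
DUP      0 5 5
ROT      5 5 0
ROT      5 0 5
ADD      5 5
DUP      5 5 5

[5, 5, 5]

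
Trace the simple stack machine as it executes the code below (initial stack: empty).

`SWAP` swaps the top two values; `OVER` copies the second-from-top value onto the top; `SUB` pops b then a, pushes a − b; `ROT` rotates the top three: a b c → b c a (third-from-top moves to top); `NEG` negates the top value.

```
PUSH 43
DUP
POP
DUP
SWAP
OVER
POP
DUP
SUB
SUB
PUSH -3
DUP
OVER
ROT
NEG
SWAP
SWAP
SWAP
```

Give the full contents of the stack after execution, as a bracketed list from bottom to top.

[43, -3, 3, -3]

PUSH 43 → 43
DUP     → 43 43
POP     → 43
DUP     → 43 43
SWAP    → 43 43
OVER    → 43 43 43
POP     → 43 43
DUP     → 43 43 43
SUB     → 43 0
SUB     → 43
PUSH -3 → 43 -3
DUP     → 43 -3 -3
OVER    → 43 -3 -3 -3
ROT     → 43 -3 -3 -3
NEG     → 43 -3 -3 3
SWAP    → 43 -3 3 -3
SWAP    → 43 -3 -3 3
SWAP    → 43 -3 3 -3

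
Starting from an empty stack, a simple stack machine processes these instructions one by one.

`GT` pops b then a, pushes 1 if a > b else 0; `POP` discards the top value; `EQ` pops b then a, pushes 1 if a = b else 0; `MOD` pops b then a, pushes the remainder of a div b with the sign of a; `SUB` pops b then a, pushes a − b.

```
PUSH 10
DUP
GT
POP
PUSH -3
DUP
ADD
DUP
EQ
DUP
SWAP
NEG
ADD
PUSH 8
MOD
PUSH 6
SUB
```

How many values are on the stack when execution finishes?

PUSH 10  [10]
DUP      [10, 10]
GT       [0]
POP      []
PUSH -3  [-3]
DUP      [-3, -3]
ADD      [-6]
DUP      [-6, -6]
EQ       [1]
DUP      [1, 1]
SWAP     [1, 1]
NEG      [1, -1]
ADD      [0]
PUSH 8   [0, 8]
MOD      [0]
PUSH 6   [0, 6]
SUB      [-6]

1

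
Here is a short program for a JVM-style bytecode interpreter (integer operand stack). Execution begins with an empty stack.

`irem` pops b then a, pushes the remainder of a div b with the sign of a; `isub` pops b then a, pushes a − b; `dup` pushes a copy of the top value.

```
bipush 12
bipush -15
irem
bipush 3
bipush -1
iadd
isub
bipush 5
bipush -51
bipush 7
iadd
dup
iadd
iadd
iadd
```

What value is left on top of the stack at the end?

bipush 12  -> [12]
bipush -15 -> [12, -15]
irem       -> [12]
bipush 3   -> [12, 3]
bipush -1  -> [12, 3, -1]
iadd       -> [12, 2]
isub       -> [10]
bipush 5   -> [10, 5]
bipush -51 -> [10, 5, -51]
bipush 7   -> [10, 5, -51, 7]
iadd       -> [10, 5, -44]
dup        -> [10, 5, -44, -44]
iadd       -> [10, 5, -88]
iadd       -> [10, -83]
iadd       -> [-73]

-73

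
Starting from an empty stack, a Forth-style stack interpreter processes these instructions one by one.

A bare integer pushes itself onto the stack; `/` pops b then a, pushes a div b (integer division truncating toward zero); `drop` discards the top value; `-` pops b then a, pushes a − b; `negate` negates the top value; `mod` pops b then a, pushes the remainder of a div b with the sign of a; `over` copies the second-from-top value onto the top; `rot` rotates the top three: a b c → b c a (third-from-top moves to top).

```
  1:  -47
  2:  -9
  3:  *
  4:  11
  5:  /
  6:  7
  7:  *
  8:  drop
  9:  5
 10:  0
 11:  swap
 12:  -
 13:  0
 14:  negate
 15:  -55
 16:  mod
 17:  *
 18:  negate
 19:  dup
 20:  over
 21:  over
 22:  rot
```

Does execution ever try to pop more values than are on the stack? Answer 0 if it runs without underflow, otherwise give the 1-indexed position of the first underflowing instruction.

0

-47    : -47
-9     : -47 -9
*      : 423
11     : 423 11
/      : 38
7      : 38 7
*      : 266
drop   : (empty)
5      : 5
0      : 5 0
swap   : 0 5
-      : -5
0      : -5 0
negate : -5 0
-55    : -5 0 -55
mod    : -5 0
*      : 0
negate : 0
dup    : 0 0
over   : 0 0 0
over   : 0 0 0 0
rot    : 0 0 0 0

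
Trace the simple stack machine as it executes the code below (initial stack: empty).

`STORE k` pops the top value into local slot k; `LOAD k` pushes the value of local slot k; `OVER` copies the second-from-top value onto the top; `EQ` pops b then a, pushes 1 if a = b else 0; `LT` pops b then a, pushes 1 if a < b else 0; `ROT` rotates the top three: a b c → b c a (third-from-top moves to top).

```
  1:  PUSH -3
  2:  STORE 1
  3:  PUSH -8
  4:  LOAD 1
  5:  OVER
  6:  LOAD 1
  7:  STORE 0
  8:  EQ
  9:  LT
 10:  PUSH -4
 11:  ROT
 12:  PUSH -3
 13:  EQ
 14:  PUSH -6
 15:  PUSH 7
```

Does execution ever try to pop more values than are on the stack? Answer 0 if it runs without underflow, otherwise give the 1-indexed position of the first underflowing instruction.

PUSH -3 → -3
STORE 1 → (empty)
PUSH -8 → -8
LOAD 1  → -8 -3
OVER    → -8 -3 -8
LOAD 1  → -8 -3 -8 -3
STORE 0 → -8 -3 -8
EQ      → -8 0
LT      → 1
PUSH -4 → 1 -4
ROT  — needs 3 operands, stack has 2 → underflow

11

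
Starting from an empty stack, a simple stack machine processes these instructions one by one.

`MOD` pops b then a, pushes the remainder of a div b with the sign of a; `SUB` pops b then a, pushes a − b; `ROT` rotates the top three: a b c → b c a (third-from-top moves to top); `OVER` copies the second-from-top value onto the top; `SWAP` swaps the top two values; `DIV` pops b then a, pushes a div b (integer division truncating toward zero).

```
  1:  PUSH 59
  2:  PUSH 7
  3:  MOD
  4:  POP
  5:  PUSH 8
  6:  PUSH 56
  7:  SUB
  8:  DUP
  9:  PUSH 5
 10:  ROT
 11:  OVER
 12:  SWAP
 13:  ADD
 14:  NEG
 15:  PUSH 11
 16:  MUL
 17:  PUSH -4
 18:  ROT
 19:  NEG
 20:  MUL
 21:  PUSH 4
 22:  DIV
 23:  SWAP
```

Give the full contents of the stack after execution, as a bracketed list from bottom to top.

PUSH 59 : 59
PUSH 7  : 59 7
MOD     : 3
POP     : (empty)
PUSH 8  : 8
PUSH 56 : 8 56
SUB     : -48
DUP     : -48 -48
PUSH 5  : -48 -48 5
ROT     : -48 5 -48
OVER    : -48 5 -48 5
SWAP    : -48 5 5 -48
ADD     : -48 5 -43
NEG     : -48 5 43
PUSH 11 : -48 5 43 11
MUL     : -48 5 473
PUSH -4 : -48 5 473 -4
ROT     : -48 473 -4 5
NEG     : -48 473 -4 -5
MUL     : -48 473 20
PUSH 4  : -48 473 20 4
DIV     : -48 473 5
SWAP    : -48 5 473

[-48, 5, 473]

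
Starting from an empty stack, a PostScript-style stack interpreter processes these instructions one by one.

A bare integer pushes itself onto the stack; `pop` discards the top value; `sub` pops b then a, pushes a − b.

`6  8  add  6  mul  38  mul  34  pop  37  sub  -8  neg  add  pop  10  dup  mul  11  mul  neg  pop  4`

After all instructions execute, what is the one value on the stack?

4

6   -> 6
8   -> 6 8
add -> 14
6   -> 14 6
mul -> 84
38  -> 84 38
mul -> 3192
34  -> 3192 34
pop -> 3192
37  -> 3192 37
sub -> 3155
-8  -> 3155 -8
neg -> 3155 8
add -> 3163
pop -> (empty)
10  -> 10
dup -> 10 10
mul -> 100
11  -> 100 11
mul -> 1100
neg -> -1100
pop -> (empty)
4   -> 4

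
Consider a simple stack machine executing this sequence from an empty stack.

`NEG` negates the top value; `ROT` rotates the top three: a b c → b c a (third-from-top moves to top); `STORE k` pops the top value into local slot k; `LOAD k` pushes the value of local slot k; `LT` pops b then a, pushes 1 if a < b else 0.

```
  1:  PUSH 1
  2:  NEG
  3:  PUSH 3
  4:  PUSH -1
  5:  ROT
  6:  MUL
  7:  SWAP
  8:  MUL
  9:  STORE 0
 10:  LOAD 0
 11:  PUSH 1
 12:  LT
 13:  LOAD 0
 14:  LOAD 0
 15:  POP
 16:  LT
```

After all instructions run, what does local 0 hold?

3

PUSH 1  → [1]
NEG     → [-1]
PUSH 3  → [-1, 3]
PUSH -1 → [-1, 3, -1]
ROT     → [3, -1, -1]
MUL     → [3, 1]
SWAP    → [1, 3]
MUL     → [3]
STORE 0 → []
LOAD 0  → [3]
PUSH 1  → [3, 1]
LT      → [0]
LOAD 0  → [0, 3]
LOAD 0  → [0, 3, 3]
POP     → [0, 3]
LT      → [1]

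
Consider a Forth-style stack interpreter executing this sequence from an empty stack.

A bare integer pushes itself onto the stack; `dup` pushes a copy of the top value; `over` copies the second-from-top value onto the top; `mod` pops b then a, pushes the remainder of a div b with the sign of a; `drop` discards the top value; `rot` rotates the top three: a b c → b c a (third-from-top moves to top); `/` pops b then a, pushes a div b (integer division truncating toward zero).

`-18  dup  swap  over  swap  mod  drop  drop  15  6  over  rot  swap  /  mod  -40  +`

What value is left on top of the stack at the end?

-40

-18   -18
dup   -18 -18
swap  -18 -18
over  -18 -18 -18
swap  -18 -18 -18
mod   -18 0
drop  -18
drop  (empty)
15    15
6     15 6
over  15 6 15
rot   6 15 15
swap  6 15 15
/     6 1
mod   0
-40   0 -40
+     -40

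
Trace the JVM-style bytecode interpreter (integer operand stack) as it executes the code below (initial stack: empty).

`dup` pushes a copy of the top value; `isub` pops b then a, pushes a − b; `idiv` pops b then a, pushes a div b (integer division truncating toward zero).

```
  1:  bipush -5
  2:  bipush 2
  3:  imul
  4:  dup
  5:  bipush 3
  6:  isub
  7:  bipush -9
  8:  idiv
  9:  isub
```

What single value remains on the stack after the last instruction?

bipush -5 → [-5]
bipush 2  → [-5, 2]
imul      → [-10]
dup       → [-10, -10]
bipush 3  → [-10, -10, 3]
isub      → [-10, -13]
bipush -9 → [-10, -13, -9]
idiv      → [-10, 1]
isub      → [-11]

-11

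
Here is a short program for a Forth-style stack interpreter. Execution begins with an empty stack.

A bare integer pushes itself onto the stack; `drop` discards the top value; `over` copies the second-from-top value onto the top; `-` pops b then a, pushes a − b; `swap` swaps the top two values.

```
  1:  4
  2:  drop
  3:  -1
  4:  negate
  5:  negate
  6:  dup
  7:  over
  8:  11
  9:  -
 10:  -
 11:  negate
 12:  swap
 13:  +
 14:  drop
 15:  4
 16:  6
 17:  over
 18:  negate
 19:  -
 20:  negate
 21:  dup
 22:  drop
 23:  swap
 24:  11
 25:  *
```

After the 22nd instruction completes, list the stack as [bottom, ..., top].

[4, -10]

4      : [4]
drop   : []
-1     : [-1]
negate : [1]
negate : [-1]
dup    : [-1, -1]
over   : [-1, -1, -1]
11     : [-1, -1, -1, 11]
-      : [-1, -1, -12]
-      : [-1, 11]
negate : [-1, -11]
swap   : [-11, -1]
+      : [-12]
drop   : []
4      : [4]
6      : [4, 6]
over   : [4, 6, 4]
negate : [4, 6, -4]
-      : [4, 10]
negate : [4, -10]
dup    : [4, -10, -10]
drop   : [4, -10]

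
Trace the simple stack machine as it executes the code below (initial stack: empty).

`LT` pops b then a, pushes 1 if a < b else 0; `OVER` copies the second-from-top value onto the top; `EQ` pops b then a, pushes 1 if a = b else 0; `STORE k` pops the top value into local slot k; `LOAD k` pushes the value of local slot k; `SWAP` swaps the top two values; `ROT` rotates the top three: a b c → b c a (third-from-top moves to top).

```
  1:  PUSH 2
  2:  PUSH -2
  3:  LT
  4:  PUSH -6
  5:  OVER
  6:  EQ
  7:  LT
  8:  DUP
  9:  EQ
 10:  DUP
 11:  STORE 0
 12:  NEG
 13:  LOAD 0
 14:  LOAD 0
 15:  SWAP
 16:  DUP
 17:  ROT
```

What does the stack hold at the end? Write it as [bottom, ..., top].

[-1, 1, 1, 1]

PUSH 2  : 2
PUSH -2 : 2 -2
LT      : 0
PUSH -6 : 0 -6
OVER    : 0 -6 0
EQ      : 0 0
LT      : 0
DUP     : 0 0
EQ      : 1
DUP     : 1 1
STORE 0 : 1
NEG     : -1
LOAD 0  : -1 1
LOAD 0  : -1 1 1
SWAP    : -1 1 1
DUP     : -1 1 1 1
ROT     : -1 1 1 1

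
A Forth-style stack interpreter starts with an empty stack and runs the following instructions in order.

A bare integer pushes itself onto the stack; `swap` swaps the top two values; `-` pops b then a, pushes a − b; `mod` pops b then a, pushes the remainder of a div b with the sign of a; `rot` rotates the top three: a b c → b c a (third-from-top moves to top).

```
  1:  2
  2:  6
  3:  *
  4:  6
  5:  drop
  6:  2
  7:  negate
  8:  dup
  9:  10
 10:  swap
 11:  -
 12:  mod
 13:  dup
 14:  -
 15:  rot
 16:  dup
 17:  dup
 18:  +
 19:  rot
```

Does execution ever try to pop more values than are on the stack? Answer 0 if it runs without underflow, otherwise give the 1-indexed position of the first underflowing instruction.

2      -> [2]
6      -> [2, 6]
*      -> [12]
6      -> [12, 6]
drop   -> [12]
2      -> [12, 2]
negate -> [12, -2]
dup    -> [12, -2, -2]
10     -> [12, -2, -2, 10]
swap   -> [12, -2, 10, -2]
-      -> [12, -2, 12]
mod    -> [12, -2]
dup    -> [12, -2, -2]
-      -> [12, 0]
rot  — needs 3 operands, stack has 2 → underflow

15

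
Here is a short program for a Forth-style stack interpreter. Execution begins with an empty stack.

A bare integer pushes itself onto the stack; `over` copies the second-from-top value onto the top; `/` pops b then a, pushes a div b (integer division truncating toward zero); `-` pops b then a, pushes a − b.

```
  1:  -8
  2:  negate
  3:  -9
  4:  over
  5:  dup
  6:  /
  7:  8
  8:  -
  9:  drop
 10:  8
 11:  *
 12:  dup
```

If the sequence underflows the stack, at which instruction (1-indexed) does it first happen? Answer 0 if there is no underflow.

-8     : -8
negate : 8
-9     : 8 -9
over   : 8 -9 8
dup    : 8 -9 8 8
/      : 8 -9 1
8      : 8 -9 1 8
-      : 8 -9 -7
drop   : 8 -9
8      : 8 -9 8
*      : 8 -72
dup    : 8 -72 -72

0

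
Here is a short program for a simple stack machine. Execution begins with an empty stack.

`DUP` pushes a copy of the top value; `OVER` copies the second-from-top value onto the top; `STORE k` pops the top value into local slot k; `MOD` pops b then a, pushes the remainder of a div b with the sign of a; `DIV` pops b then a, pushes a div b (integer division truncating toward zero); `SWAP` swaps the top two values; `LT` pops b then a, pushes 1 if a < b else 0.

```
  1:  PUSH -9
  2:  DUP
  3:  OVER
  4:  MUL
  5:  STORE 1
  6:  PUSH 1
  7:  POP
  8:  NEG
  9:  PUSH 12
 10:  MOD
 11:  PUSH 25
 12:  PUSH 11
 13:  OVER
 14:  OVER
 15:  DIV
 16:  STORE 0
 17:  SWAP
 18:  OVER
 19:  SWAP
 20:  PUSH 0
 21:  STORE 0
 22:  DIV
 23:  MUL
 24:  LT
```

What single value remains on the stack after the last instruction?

0

PUSH -9 → -9
DUP     → -9 -9
OVER    → -9 -9 -9
MUL     → -9 81
STORE 1 → -9
PUSH 1  → -9 1
POP     → -9
NEG     → 9
PUSH 12 → 9 12
MOD     → 9
PUSH 25 → 9 25
PUSH 11 → 9 25 11
OVER    → 9 25 11 25
OVER    → 9 25 11 25 11
DIV     → 9 25 11 2
STORE 0 → 9 25 11
SWAP    → 9 11 25
OVER    → 9 11 25 11
SWAP    → 9 11 11 25
PUSH 0  → 9 11 11 25 0
STORE 0 → 9 11 11 25
DIV     → 9 11 0
MUL     → 9 0
LT      → 0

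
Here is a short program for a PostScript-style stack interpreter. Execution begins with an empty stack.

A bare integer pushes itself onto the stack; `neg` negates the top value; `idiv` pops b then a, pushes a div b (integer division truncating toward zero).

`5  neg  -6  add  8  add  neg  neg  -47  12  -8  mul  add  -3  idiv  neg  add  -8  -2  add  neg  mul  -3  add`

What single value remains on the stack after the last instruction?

-503

5    -> [5]
neg  -> [-5]
-6   -> [-5, -6]
add  -> [-11]
8    -> [-11, 8]
add  -> [-3]
neg  -> [3]
neg  -> [-3]
-47  -> [-3, -47]
12   -> [-3, -47, 12]
-8   -> [-3, -47, 12, -8]
mul  -> [-3, -47, -96]
add  -> [-3, -143]
-3   -> [-3, -143, -3]
idiv -> [-3, 47]
neg  -> [-3, -47]
add  -> [-50]
-8   -> [-50, -8]
-2   -> [-50, -8, -2]
add  -> [-50, -10]
neg  -> [-50, 10]
mul  -> [-500]
-3   -> [-500, -3]
add  -> [-503]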